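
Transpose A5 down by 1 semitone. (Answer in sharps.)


Reasoning:
A5: chromatic position 9 in octave 5 → absolute = 5×12 + 9 = 69
Transpose down 1: 69 - 1 = 68
68 = 5×12 + 8 → G# in octave 5
Result = G#5


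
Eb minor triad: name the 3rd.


Solution.
Minor triad = root + minor 3rd (3 semitones) + perfect 5th (7 semitones)
A triad on Eb stacks thirds, so the chord tones use letter names E-G-B
Root: Eb
Minor 3rd above Eb: Gb
Perfect 5th above Eb: Bb
The 3rd = Gb


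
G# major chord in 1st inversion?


Let's work it out.
Root position: G# B# D#
1st inversion: move root up an octave
Bass note: B#
Notes (bottom to top) = B# D# G#


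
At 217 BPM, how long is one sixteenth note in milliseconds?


One quarter-note beat = 60000 / BPM = 60000 / 217 ms
Sixteenth note = 1/4 × quarter note
Duration = 1/4 × 60000 / 217 = 15000 / 217
= 69.1 ms


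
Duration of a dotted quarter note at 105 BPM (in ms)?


Step by step:
One quarter-note beat = 60000 / BPM = 60000 / 105 ms
Dotted quarter note = 3/2 × quarter note
Duration = 3/2 × 60000 / 105 = 90000 / 105
= 857.1 ms


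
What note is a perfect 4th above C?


Working:
A 4th spans 4 letter names, so from C we land on F
A perfect 4th = 5 semitones above C
Spell F at that pitch: F
= F


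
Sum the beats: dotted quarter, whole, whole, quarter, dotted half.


Solution.
Beat values:
  dotted quarter = 1.5 beats
  whole = 4 beats
  whole = 4 beats
  quarter = 1 beat
  dotted half = 3 beats
Sum = 1.5 + 4 + 4 + 1 + 3
= 13.5 beats


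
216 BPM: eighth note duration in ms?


One quarter-note beat = 60000 / BPM = 60000 / 216 ms
Eighth note = 1/2 × quarter note
Duration = 1/2 × 60000 / 216 = 30000 / 216
= 138.9 ms


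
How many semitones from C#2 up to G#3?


Working:
Absolute semitone position = octave×12 + chromatic position
C#2: 2×12 + 1 = 25
G#3: 3×12 + 8 = 44
Difference = 44 - 25 = 19
= 19 semitones


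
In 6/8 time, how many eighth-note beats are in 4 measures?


Step by step:
Time signature 6/8: the bottom number 8 means the eighth note gets one count
The top number 6 means 6 eighth-note beats per measure
Total = 6 × 4 measures
= 24 eighth-note beats


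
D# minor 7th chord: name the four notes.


Step by step:
Minor 7th chord = root + minor 3rd + perfect 5th + minor 7th
Seventh chords stack in thirds, so the letter names are D-F-A-C
Root: D#
Minor 3rd above D#: F#
Perfect 5th above D#: A#
Minor 7th above D#: C#
Chord = D# F# A# C#


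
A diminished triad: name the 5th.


Diminished triad = root + minor 3rd (3 semitones) + diminished 5th (6 semitones)
A triad on A stacks thirds, so the chord tones use letter names A-C-E
Root: A
Minor 3rd above A: C
Diminished 5th above A: Eb
The 5th = Eb


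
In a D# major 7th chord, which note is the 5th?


Solution.
Major 7th chord = root + major 3rd + perfect 5th + major 7th
Seventh chords stack in thirds, so the letter names are D-F-A-C
Root: D#
Major 3rd above D#: F##
Perfect 5th above D#: A#
Major 7th above D#: C##
The 5th = A#


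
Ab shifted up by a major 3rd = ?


Step by step:
major 3rd: 3 letter names, 4 semitones
Letter: A + 2 → C
Pitch: Ab + 4 semitones, spelled as a C → C
= C


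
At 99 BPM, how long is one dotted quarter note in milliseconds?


Step by step:
One quarter-note beat = 60000 / BPM = 60000 / 99 ms
Dotted quarter note = 3/2 × quarter note
Duration = 3/2 × 60000 / 99 = 90000 / 99
= 909.1 ms


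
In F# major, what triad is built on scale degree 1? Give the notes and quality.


Solution.
F# major scale: F# G# A# B C# D# E#
Diatonic triad on degree 1 stacks scale notes 1, 3, 5: F# A# C#
F#→A# = 4 semitones; F#→C# = 7 semitones → major triad
= F# A# C# (major)


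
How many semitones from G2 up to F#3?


Solution.
Absolute semitone position = octave×12 + chromatic position
G2: 2×12 + 7 = 31
F#3: 3×12 + 6 = 42
Difference = 42 - 31 = 11
= 11 semitones


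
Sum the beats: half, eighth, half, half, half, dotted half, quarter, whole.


Let's work it out.
Beat values:
  half = 2 beats
  eighth = 0.5 beats
  half = 2 beats
  half = 2 beats
  half = 2 beats
  dotted half = 3 beats
  quarter = 1 beat
  whole = 4 beats
Sum = 2 + 0.5 + 2 + 2 + 2 + 3 + 1 + 4
= 16.5 beats


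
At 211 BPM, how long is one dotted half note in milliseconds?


Working:
One quarter-note beat = 60000 / BPM = 60000 / 211 ms
Dotted half note = 3 × quarter note
Duration = 3 × 60000 / 211 = 180000 / 211
= 853.1 ms


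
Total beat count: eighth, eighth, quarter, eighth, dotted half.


Let's work it out.
Beat values:
  eighth = 0.5 beats
  eighth = 0.5 beats
  quarter = 1 beat
  eighth = 0.5 beats
  dotted half = 3 beats
Sum = 0.5 + 0.5 + 1 + 0.5 + 3
= 5.5 beats


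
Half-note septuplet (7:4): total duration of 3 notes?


Step by step:
Septuplet: 7 notes occupy the space of 4 half notes
Space = 4 × 2 = 8 beats
Each septuplet note = 8 / 7 = 8/7 beats
3 notes = 3 × 8/7 = 24/7
= 24/7 beats


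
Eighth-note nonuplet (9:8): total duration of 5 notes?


Nonuplet: 9 notes occupy the space of 8 eighth notes
Space = 8 × 1/2 = 4 beats
Each nonuplet note = 4 / 9 = 4/9 beats
5 notes = 5 × 4/9 = 20/9
= 20/9 beats


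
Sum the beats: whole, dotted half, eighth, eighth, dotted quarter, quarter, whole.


Beat values:
  whole = 4 beats
  dotted half = 3 beats
  eighth = 0.5 beats
  eighth = 0.5 beats
  dotted quarter = 1.5 beats
  quarter = 1 beat
  whole = 4 beats
Sum = 4 + 3 + 0.5 + 0.5 + 1.5 + 1 + 4
= 14.5 beats


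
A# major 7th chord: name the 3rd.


Solution.
Major 7th chord = root + major 3rd + perfect 5th + major 7th
Seventh chords stack in thirds, so the letter names are A-C-E-G
Root: A#
Major 3rd above A#: C##
Perfect 5th above A#: E#
Major 7th above A#: G##
The 3rd = C##


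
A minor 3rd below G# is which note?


Working:
A 3rd spans 3 letter names, so from G we land on E
A minor 3rd = 3 semitones below G#
Spell E at that pitch: E#
= E#


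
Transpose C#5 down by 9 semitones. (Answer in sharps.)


C#5: chromatic position 1 in octave 5 → absolute = 5×12 + 1 = 61
Transpose down 9: 61 - 9 = 52
52 = 4×12 + 4 → E in octave 4
Result = E4


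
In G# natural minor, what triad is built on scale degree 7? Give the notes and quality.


Let's work it out.
G# natural minor scale: G# A# B C# D# E F#
Diatonic triad on degree 7 stacks scale notes 7, 2, 4: F# A# C#
F#→A# = 4 semitones; F#→C# = 7 semitones → major triad
= F# A# C# (major)


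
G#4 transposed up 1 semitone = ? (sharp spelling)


Working:
G#4: chromatic position 8 in octave 4 → absolute = 4×12 + 8 = 56
Transpose up 1: 56 + 1 = 57
57 = 4×12 + 9 → A in octave 4
Result = A4


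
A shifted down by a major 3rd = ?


Step by step:
major 3rd: 3 letter names, 4 semitones
Letter: A - 2 → F
Pitch: A - 4 semitones, spelled as an F → F
= F


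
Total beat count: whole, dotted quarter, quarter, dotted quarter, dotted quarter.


Beat values:
  whole = 4 beats
  dotted quarter = 1.5 beats
  quarter = 1 beat
  dotted quarter = 1.5 beats
  dotted quarter = 1.5 beats
Sum = 4 + 1.5 + 1 + 1.5 + 1.5
= 9.5 beats


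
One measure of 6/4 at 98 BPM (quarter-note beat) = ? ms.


Working:
Quarter-note beat duration = 60000 / 98 ms
Beats per measure (6/4) = 6
One measure = 6 × 60000 / 98 = 360000 / 98 ms
= 3673.5 ms


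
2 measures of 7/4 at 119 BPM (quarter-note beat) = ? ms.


Reasoning:
Quarter-note beat duration = 60000 / 119 ms
Beats per measure (7/4) = 7
One measure = 7 × 60000 / 119 = 420000 / 119 ms
2 measures = 2 × 420000 / 119 = 840000 / 119
= 7058.8 ms


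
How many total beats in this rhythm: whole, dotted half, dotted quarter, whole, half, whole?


Solution.
Beat values:
  whole = 4 beats
  dotted half = 3 beats
  dotted quarter = 1.5 beats
  whole = 4 beats
  half = 2 beats
  whole = 4 beats
Sum = 4 + 3 + 1.5 + 4 + 2 + 4
= 18.5 beats


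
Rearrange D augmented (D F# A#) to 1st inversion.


Working:
Root position: D F# A#
1st inversion: move root up an octave
Bass note: F#
Notes (bottom to top) = F# A# D


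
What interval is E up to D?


Solution.
Letter names: E → D spans 7 letter names → a 7th
Semitones: E → D = 10 half-steps
A 7th of 10 semitones is a minor 7th
= minor 7th


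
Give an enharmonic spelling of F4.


Enharmonic notes sound the same pitch but are spelled with different letter names
F and E# name the same pitch class
= E#4


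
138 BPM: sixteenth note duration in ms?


Working:
One quarter-note beat = 60000 / BPM = 60000 / 138 ms
Sixteenth note = 1/4 × quarter note
Duration = 1/4 × 60000 / 138 = 15000 / 138
= 108.7 ms


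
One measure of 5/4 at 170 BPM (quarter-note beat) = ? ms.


Quarter-note beat duration = 60000 / 170 ms
Beats per measure (5/4) = 5
One measure = 5 × 60000 / 170 = 300000 / 170 ms
= 1764.7 ms


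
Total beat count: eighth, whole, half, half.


Let's work it out.
Beat values:
  eighth = 0.5 beats
  whole = 4 beats
  half = 2 beats
  half = 2 beats
Sum = 0.5 + 4 + 2 + 2
= 8.5 beats


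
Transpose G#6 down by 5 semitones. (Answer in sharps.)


Working:
G#6: chromatic position 8 in octave 6 → absolute = 6×12 + 8 = 80
Transpose down 5: 80 - 5 = 75
75 = 6×12 + 3 → D# in octave 6
Result = D#6


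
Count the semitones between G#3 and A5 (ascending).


Let's work it out.
Absolute semitone position = octave×12 + chromatic position
G#3: 3×12 + 8 = 44
A5: 5×12 + 9 = 69
Difference = 69 - 44 = 25
= 25 semitones


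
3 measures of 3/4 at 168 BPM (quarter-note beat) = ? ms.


Quarter-note beat duration = 60000 / 168 ms
Beats per measure (3/4) = 3
One measure = 3 × 60000 / 168 = 180000 / 168 ms
3 measures = 3 × 180000 / 168 = 540000 / 168
= 3214.3 ms


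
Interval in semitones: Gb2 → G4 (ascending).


Solution.
Absolute semitone position = octave×12 + chromatic position
Gb2: 2×12 + 6 = 30
G4: 4×12 + 7 = 55
Difference = 55 - 30 = 25
= 25 semitones


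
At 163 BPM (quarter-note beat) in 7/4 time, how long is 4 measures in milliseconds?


Working:
Quarter-note beat duration = 60000 / 163 ms
Beats per measure (7/4) = 7
One measure = 7 × 60000 / 163 = 420000 / 163 ms
4 measures = 4 × 420000 / 163 = 1680000 / 163
= 10306.7 ms


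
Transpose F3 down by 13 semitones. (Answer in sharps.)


Step by step:
F3: chromatic position 5 in octave 3 → absolute = 3×12 + 5 = 41
Transpose down 13: 41 - 13 = 28
28 = 2×12 + 4 → E in octave 2
Result = E2


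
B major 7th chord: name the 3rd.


Solution.
Major 7th chord = root + major 3rd + perfect 5th + major 7th
Seventh chords stack in thirds, so the letter names are B-D-F-A
Root: B
Major 3rd above B: D#
Perfect 5th above B: F#
Major 7th above B: A#
The 3rd = D#


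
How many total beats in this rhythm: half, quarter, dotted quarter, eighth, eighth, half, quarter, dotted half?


Working:
Beat values:
  half = 2 beats
  quarter = 1 beat
  dotted quarter = 1.5 beats
  eighth = 0.5 beats
  eighth = 0.5 beats
  half = 2 beats
  quarter = 1 beat
  dotted half = 3 beats
Sum = 2 + 1 + 1.5 + 0.5 + 0.5 + 2 + 1 + 3
= 11.5 beats


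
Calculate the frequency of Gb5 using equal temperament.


Step by step:
f = 440 × 2^(n/12) where n = semitones from A4
Gb5: 9 semitones from A4
f = 440 × 2^(9/12)
f = 739.99 Hz


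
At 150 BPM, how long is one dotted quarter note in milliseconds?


Step by step:
One quarter-note beat = 60000 / BPM = 60000 / 150 ms
Dotted quarter note = 3/2 × quarter note
Duration = 3/2 × 60000 / 150 = 90000 / 150
= 600.0 ms


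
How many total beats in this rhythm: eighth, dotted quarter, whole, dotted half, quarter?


Step by step:
Beat values:
  eighth = 0.5 beats
  dotted quarter = 1.5 beats
  whole = 4 beats
  dotted half = 3 beats
  quarter = 1 beat
Sum = 0.5 + 1.5 + 4 + 3 + 1
= 10 beats


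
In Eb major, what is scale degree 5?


Working:
Major scale pattern: W-W-H-W-W-W-H (2-2-1-2-2-2-1 semitones)
Starting from Eb:
  Eb + 2 semitones → F
  F + 2 semitones → G
  G + 1 semitone → Ab
  Ab + 2 semitones → Bb
  Bb + 2 semitones → C
  C + 2 semitones → D
  D + 1 semitone → Eb
Scale: Eb F G Ab Bb C D
Degree 5 = Bb


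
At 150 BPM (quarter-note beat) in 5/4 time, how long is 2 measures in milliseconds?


Solution.
Quarter-note beat duration = 60000 / 150 ms
Beats per measure (5/4) = 5
One measure = 5 × 60000 / 150 = 300000 / 150 ms
2 measures = 2 × 300000 / 150 = 600000 / 150
= 4000.0 ms


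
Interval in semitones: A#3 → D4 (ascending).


Absolute semitone position = octave×12 + chromatic position
A#3: 3×12 + 10 = 46
D4: 4×12 + 2 = 50
Difference = 50 - 46 = 4
= 4 semitones


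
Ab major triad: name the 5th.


Step by step:
Major triad = root + major 3rd (4 semitones) + perfect 5th (7 semitones)
A triad on Ab stacks thirds, so the chord tones use letter names A-C-E
Root: Ab
Major 3rd above Ab: C
Perfect 5th above Ab: Eb
The 5th = Eb


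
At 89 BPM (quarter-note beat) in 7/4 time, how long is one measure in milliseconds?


Step by step:
Quarter-note beat duration = 60000 / 89 ms
Beats per measure (7/4) = 7
One measure = 7 × 60000 / 89 = 420000 / 89 ms
= 4719.1 ms


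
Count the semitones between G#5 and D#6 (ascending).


Working:
Absolute semitone position = octave×12 + chromatic position
G#5: 5×12 + 8 = 68
D#6: 6×12 + 3 = 75
Difference = 75 - 68 = 7
= 7 semitones


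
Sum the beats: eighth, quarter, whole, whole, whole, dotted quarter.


Let's work it out.
Beat values:
  eighth = 0.5 beats
  quarter = 1 beat
  whole = 4 beats
  whole = 4 beats
  whole = 4 beats
  dotted quarter = 1.5 beats
Sum = 0.5 + 1 + 4 + 4 + 4 + 1.5
= 15 beats


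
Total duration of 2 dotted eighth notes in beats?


Working:
Base eighth note = 1/2 beats
Dot 1 adds half the previous value: +1/4
One dotted eighth = 1/2 + 1/4 = 3/4
2 of them = 2 × 3/4 = 3/2
= 3/2 beats


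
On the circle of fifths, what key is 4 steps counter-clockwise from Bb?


Let's work it out.
Each counter-clockwise step moves down a perfect 5th (= up a perfect 4th)
From Bb: Bb → Eb → Ab → Db → F#/Gb
= F#/Gb


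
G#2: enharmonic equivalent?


Let's work it out.
Enharmonic notes sound the same pitch but are spelled with different letter names
G# and Ab name the same pitch class
= Ab2


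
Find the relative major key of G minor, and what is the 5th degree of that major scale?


Working:
The relative major shares the key signature and is a minor 3rd above the minor tonic
A minor 3rd above G is Bb
→ relative major of G minor is Bb major
Bb major scale: Bb C D Eb F G A
= Bb major; 5th degree = F


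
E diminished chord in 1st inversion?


Root position: E G Bb
1st inversion: move root up an octave
Bass note: G
Notes (bottom to top) = G Bb E


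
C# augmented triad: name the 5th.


Working:
Augmented triad = root + major 3rd (4 semitones) + augmented 5th (8 semitones)
A triad on C# stacks thirds, so the chord tones use letter names C-E-G
Root: C#
Major 3rd above C#: E#
Augmented 5th above C#: G##
The 5th = G##


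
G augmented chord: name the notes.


Working:
Augmented triad = root + major 3rd (4 semitones) + augmented 5th (8 semitones)
A triad on G stacks thirds, so the chord tones use letter names G-B-D
Root: G
Major 3rd above G: B
Augmented 5th above G: D#
Chord = G B D#


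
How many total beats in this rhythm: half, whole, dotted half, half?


Solution.
Beat values:
  half = 2 beats
  whole = 4 beats
  dotted half = 3 beats
  half = 2 beats
Sum = 2 + 4 + 3 + 2
= 11 beats


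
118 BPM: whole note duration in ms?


Reasoning:
One quarter-note beat = 60000 / BPM = 60000 / 118 ms
Whole note = 4 × quarter note
Duration = 4 × 60000 / 118 = 240000 / 118
= 2033.9 ms


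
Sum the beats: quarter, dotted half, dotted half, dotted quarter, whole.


Beat values:
  quarter = 1 beat
  dotted half = 3 beats
  dotted half = 3 beats
  dotted quarter = 1.5 beats
  whole = 4 beats
Sum = 1 + 3 + 3 + 1.5 + 4
= 12.5 beats


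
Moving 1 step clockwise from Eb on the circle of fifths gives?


Reasoning:
Each clockwise step on the circle of fifths moves up a perfect 5th
From Eb: Eb → Bb
= Bb


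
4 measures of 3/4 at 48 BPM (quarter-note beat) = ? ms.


Quarter-note beat duration = 60000 / 48 ms
Beats per measure (3/4) = 3
One measure = 3 × 60000 / 48 = 180000 / 48 ms
4 measures = 4 × 180000 / 48 = 720000 / 48
= 15000.0 ms


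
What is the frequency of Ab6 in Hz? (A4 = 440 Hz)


Let's work it out.
f = 440 × 2^(n/12) where n = semitones from A4
Ab6: 23 semitones from A4
f = 440 × 2^(23/12)
f = 1661.22 Hz


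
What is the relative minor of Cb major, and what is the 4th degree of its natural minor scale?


Let's work it out.
The relative minor shares the major's key signature and starts on its 6th degree
6th degree = a major 6th above the tonic; a major 6th above Cb is Ab
→ relative minor of Cb major is Ab minor
Ab natural minor scale: Ab Bb Cb Db Eb Fb Gb
= Ab minor; 4th degree = Db


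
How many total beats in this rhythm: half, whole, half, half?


Beat values:
  half = 2 beats
  whole = 4 beats
  half = 2 beats
  half = 2 beats
Sum = 2 + 4 + 2 + 2
= 10 beats


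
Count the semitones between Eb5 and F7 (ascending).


Step by step:
Absolute semitone position = octave×12 + chromatic position
Eb5: 5×12 + 3 = 63
F7: 7×12 + 5 = 89
Difference = 89 - 63 = 26
= 26 semitones


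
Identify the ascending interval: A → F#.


Solution.
Letter names: A → F spans 6 letter names → a 6th
Semitones: A → F# = 9 half-steps
A 6th of 9 semitones is a major 6th
= major 6th


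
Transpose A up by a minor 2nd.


Working:
minor 2nd: 2 letter names, 1 semitones
Letter: A + 1 → B
Pitch: A + 1 semitones, spelled as a B → Bb
= Bb


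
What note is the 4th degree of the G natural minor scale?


Natural minor scale pattern: W-H-W-W-H-W-W (2-1-2-2-1-2-2 semitones)
Starting from G:
  G + 2 semitones → A
  A + 1 semitone → Bb
  Bb + 2 semitones → C
  C + 2 semitones → D
  D + 1 semitone → Eb
  Eb + 2 semitones → F
  F + 2 semitones → G
Scale: G A Bb C D Eb F
Degree 4 = C


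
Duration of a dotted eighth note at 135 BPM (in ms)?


One quarter-note beat = 60000 / BPM = 60000 / 135 ms
Dotted eighth note = 3/4 × quarter note
Duration = 3/4 × 60000 / 135 = 45000 / 135
= 333.3 ms


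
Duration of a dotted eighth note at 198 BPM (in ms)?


Reasoning:
One quarter-note beat = 60000 / BPM = 60000 / 198 ms
Dotted eighth note = 3/4 × quarter note
Duration = 3/4 × 60000 / 198 = 45000 / 198
= 227.3 ms


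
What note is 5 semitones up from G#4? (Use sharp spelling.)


Working:
G#4: chromatic position 8 in octave 4 → absolute = 4×12 + 8 = 56
Transpose up 5: 56 + 5 = 61
61 = 5×12 + 1 → C# in octave 5
Result = C#5


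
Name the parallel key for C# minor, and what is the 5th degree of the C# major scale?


Solution.
Parallel keys share the same tonic but differ in mode
C# minor → parallel is C# major
C# major scale: C# D# E# F# G# A# B#
= C# major; 5th degree = G#


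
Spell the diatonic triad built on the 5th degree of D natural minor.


D natural minor scale: D E F G A Bb C
Diatonic triad on degree 5 stacks scale notes 5, 7, 2: A C E
A→C = 3 semitones; A→E = 7 semitones → minor triad
= A C E (minor)


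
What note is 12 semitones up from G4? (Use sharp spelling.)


Solution.
G4: chromatic position 7 in octave 4 → absolute = 4×12 + 7 = 55
Transpose up 12: 55 + 12 = 67
67 = 5×12 + 7 → G in octave 5
Result = G5


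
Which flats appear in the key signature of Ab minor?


Solution.
Flat minor keys: A(0), D(1), G(2), C(3), F(4), Bb(5), Eb(6), Ab(7)
Ab minor has 7 flats
Order of flats: Bb Eb Ab Db Gb Cb Fb → first 7: Bb, Eb, Ab, Db, Gb, Cb, Fb
= Bb, Eb, Ab, Db, Gb, Cb, Fb


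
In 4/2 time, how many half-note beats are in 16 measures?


Time signature 4/2: the bottom number 2 means the half note gets one count
The top number 4 means 4 half-note beats per measure
Total = 4 × 16 measures
= 64 half-note beats


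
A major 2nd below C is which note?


A 2nd spans 2 letter names, so from C we land on B
A major 2nd = 2 semitones below C
Spell B at that pitch: Bb
= Bb


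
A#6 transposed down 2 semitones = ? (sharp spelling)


Reasoning:
A#6: chromatic position 10 in octave 6 → absolute = 6×12 + 10 = 82
Transpose down 2: 82 - 2 = 80
80 = 6×12 + 8 → G# in octave 6
Result = G#6


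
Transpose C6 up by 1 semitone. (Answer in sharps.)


C6: chromatic position 0 in octave 6 → absolute = 6×12 + 0 = 72
Transpose up 1: 72 + 1 = 73
73 = 6×12 + 1 → C# in octave 6
Result = C#6


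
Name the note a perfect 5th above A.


Let's work it out.
A 5th spans 5 letter names, so from A we land on E
A perfect 5th = 7 semitones above A
Spell E at that pitch: E
= E


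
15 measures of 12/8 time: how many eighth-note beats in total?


Reasoning:
Time signature 12/8: the bottom number 8 means the eighth note gets one count
The top number 12 means 12 eighth-note beats per measure
Total = 12 × 15 measures
= 180 eighth-note beats


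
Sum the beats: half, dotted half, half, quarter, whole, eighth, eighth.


Solution.
Beat values:
  half = 2 beats
  dotted half = 3 beats
  half = 2 beats
  quarter = 1 beat
  whole = 4 beats
  eighth = 0.5 beats
  eighth = 0.5 beats
Sum = 2 + 3 + 2 + 1 + 4 + 0.5 + 0.5
= 13 beats


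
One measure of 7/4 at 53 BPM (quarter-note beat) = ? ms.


Step by step:
Quarter-note beat duration = 60000 / 53 ms
Beats per measure (7/4) = 7
One measure = 7 × 60000 / 53 = 420000 / 53 ms
= 7924.5 ms


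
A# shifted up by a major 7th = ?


Step by step:
major 7th: 7 letter names, 11 semitones
Letter: A + 6 → G
Pitch: A# + 11 semitones, spelled as a G → G##
= G##


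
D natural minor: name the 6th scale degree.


Reasoning:
Natural minor scale pattern: W-H-W-W-H-W-W (2-1-2-2-1-2-2 semitones)
Starting from D:
  D + 2 semitones → E
  E + 1 semitone → F
  F + 2 semitones → G
  G + 2 semitones → A
  A + 1 semitone → Bb
  Bb + 2 semitones → C
  C + 2 semitones → D
Scale: D E F G A Bb C
Degree 6 = Bb


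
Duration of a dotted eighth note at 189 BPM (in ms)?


Working:
One quarter-note beat = 60000 / BPM = 60000 / 189 ms
Dotted eighth note = 3/4 × quarter note
Duration = 3/4 × 60000 / 189 = 45000 / 189
= 238.1 ms


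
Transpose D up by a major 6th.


Solution.
major 6th: 6 letter names, 9 semitones
Letter: D + 5 → B
Pitch: D + 9 semitones, spelled as a B → B
= B


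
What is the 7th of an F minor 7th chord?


Minor 7th chord = root + minor 3rd + perfect 5th + minor 7th
Seventh chords stack in thirds, so the letter names are F-A-C-E
Root: F
Minor 3rd above F: Ab
Perfect 5th above F: C
Minor 7th above F: Eb
The 7th = Eb


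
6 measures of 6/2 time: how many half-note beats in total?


Reasoning:
Time signature 6/2: the bottom number 2 means the half note gets one count
The top number 6 means 6 half-note beats per measure
Total = 6 × 6 measures
= 36 half-note beats


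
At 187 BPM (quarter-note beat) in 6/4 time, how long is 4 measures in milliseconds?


Step by step:
Quarter-note beat duration = 60000 / 187 ms
Beats per measure (6/4) = 6
One measure = 6 × 60000 / 187 = 360000 / 187 ms
4 measures = 4 × 360000 / 187 = 1440000 / 187
= 7700.5 ms


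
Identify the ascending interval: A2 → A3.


Reasoning:
Letter names: A → A spans 8 letter names → an octave
Semitones: A2 → A3 = 12 half-steps
An octave of 12 semitones is a perfect octave
= perfect octave


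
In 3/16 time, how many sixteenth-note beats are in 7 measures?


Reasoning:
Time signature 3/16: the bottom number 16 means the sixteenth note gets one count
The top number 3 means 3 sixteenth-note beats per measure
Total = 3 × 7 measures
= 21 sixteenth-note beats


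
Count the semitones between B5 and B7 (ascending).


Reasoning:
Absolute semitone position = octave×12 + chromatic position
B5: 5×12 + 11 = 71
B7: 7×12 + 11 = 95
Difference = 95 - 71 = 24
= 24 semitones


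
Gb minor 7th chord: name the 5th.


Solution.
Minor 7th chord = root + minor 3rd + perfect 5th + minor 7th
Seventh chords stack in thirds, so the letter names are G-B-D-F
Root: Gb
Minor 3rd above Gb: Bbb
Perfect 5th above Gb: Db
Minor 7th above Gb: Fb
The 5th = Db


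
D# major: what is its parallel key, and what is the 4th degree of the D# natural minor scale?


Let's work it out.
Parallel keys share the same tonic but differ in mode
D# major → parallel is D# minor
D# natural minor scale: D# E# F# G# A# B C#
= D# minor; 4th degree = G#


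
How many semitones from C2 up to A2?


Absolute semitone position = octave×12 + chromatic position
C2: 2×12 + 0 = 24
A2: 2×12 + 9 = 33
Difference = 33 - 24 = 9
= 9 semitones


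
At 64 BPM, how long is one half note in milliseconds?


Let's work it out.
One quarter-note beat = 60000 / BPM = 60000 / 64 ms
Half note = 2 × quarter note
Duration = 2 × 60000 / 64 = 120000 / 64
= 1875.0 ms


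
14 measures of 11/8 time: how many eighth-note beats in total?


Time signature 11/8: the bottom number 8 means the eighth note gets one count
The top number 11 means 11 eighth-note beats per measure
Total = 11 × 14 measures
= 154 eighth-note beats


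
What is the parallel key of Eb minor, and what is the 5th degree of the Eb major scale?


Let's work it out.
Parallel keys share the same tonic but differ in mode
Eb minor → parallel is Eb major
Eb major scale: Eb F G Ab Bb C D
= Eb major; 5th degree = Bb


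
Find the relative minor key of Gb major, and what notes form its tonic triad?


The relative minor shares the major's key signature and starts on its 6th degree
6th degree = a major 6th above the tonic; a major 6th above Gb is Eb
→ relative minor of Gb major is Eb minor
Tonic triad of Eb minor = root + minor 3rd + perfect 5th = Eb Gb Bb
= Eb minor; triad = Eb Gb Bb


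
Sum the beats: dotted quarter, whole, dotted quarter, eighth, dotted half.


Solution.
Beat values:
  dotted quarter = 1.5 beats
  whole = 4 beats
  dotted quarter = 1.5 beats
  eighth = 0.5 beats
  dotted half = 3 beats
Sum = 1.5 + 4 + 1.5 + 0.5 + 3
= 10.5 beats


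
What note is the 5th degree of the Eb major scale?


Step by step:
Major scale pattern: W-W-H-W-W-W-H (2-2-1-2-2-2-1 semitones)
Starting from Eb:
  Eb + 2 semitones → F
  F + 2 semitones → G
  G + 1 semitone → Ab
  Ab + 2 semitones → Bb
  Bb + 2 semitones → C
  C + 2 semitones → D
  D + 1 semitone → Eb
Scale: Eb F G Ab Bb C D
Degree 5 = Bb


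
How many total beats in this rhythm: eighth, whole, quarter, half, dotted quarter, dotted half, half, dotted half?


Reasoning:
Beat values:
  eighth = 0.5 beats
  whole = 4 beats
  quarter = 1 beat
  half = 2 beats
  dotted quarter = 1.5 beats
  dotted half = 3 beats
  half = 2 beats
  dotted half = 3 beats
Sum = 0.5 + 4 + 1 + 2 + 1.5 + 3 + 2 + 3
= 17 beats


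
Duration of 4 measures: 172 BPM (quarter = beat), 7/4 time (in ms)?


Solution.
Quarter-note beat duration = 60000 / 172 ms
Beats per measure (7/4) = 7
One measure = 7 × 60000 / 172 = 420000 / 172 ms
4 measures = 4 × 420000 / 172 = 1680000 / 172
= 9767.4 ms


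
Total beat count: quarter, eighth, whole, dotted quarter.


Reasoning:
Beat values:
  quarter = 1 beat
  eighth = 0.5 beats
  whole = 4 beats
  dotted quarter = 1.5 beats
Sum = 1 + 0.5 + 4 + 1.5
= 7 beats


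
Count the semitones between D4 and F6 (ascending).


Let's work it out.
Absolute semitone position = octave×12 + chromatic position
D4: 4×12 + 2 = 50
F6: 6×12 + 5 = 77
Difference = 77 - 50 = 27
= 27 semitones


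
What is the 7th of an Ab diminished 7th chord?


Solution.
Diminished 7th chord = root + minor 3rd + diminished 5th + diminished 7th
Seventh chords stack in thirds, so the letter names are A-C-E-G
Root: Ab
Minor 3rd above Ab: Cb
Diminished 5th above Ab: Ebb
Diminished 7th above Ab: Gbb
The 7th = Gbb


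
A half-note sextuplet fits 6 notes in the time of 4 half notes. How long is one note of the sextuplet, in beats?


Let's work it out.
Sextuplet: 6 notes occupy the space of 4 half notes
Space = 4 × 2 = 8 beats
Each sextuplet note = 8 / 6 = 4/3 beats
= 4/3 beats


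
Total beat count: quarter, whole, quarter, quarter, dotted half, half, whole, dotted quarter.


Working:
Beat values:
  quarter = 1 beat
  whole = 4 beats
  quarter = 1 beat
  quarter = 1 beat
  dotted half = 3 beats
  half = 2 beats
  whole = 4 beats
  dotted quarter = 1.5 beats
Sum = 1 + 4 + 1 + 1 + 3 + 2 + 4 + 1.5
= 17.5 beats


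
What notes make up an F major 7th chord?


Major 7th chord = root + major 3rd + perfect 5th + major 7th
Seventh chords stack in thirds, so the letter names are F-A-C-E
Root: F
Major 3rd above F: A
Perfect 5th above F: C
Major 7th above F: E
Chord = F A C E


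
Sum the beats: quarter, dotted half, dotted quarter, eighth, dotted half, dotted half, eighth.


Working:
Beat values:
  quarter = 1 beat
  dotted half = 3 beats
  dotted quarter = 1.5 beats
  eighth = 0.5 beats
  dotted half = 3 beats
  dotted half = 3 beats
  eighth = 0.5 beats
Sum = 1 + 3 + 1.5 + 0.5 + 3 + 3 + 0.5
= 12.5 beats


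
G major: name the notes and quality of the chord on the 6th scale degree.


Reasoning:
G major scale: G A B C D E F#
Diatonic triad on degree 6 stacks scale notes 6, 1, 3: E G B
E→G = 3 semitones; E→B = 7 semitones → minor triad
= E G B (minor)


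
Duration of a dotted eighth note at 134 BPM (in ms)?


Step by step:
One quarter-note beat = 60000 / BPM = 60000 / 134 ms
Dotted eighth note = 3/4 × quarter note
Duration = 3/4 × 60000 / 134 = 45000 / 134
= 335.8 ms


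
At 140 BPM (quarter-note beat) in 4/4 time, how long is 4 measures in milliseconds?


Working:
Quarter-note beat duration = 60000 / 140 ms
Beats per measure (4/4) = 4
One measure = 4 × 60000 / 140 = 240000 / 140 ms
4 measures = 4 × 240000 / 140 = 960000 / 140
= 6857.1 ms


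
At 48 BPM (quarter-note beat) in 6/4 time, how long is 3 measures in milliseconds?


Let's work it out.
Quarter-note beat duration = 60000 / 48 ms
Beats per measure (6/4) = 6
One measure = 6 × 60000 / 48 = 360000 / 48 ms
3 measures = 3 × 360000 / 48 = 1080000 / 48
= 22500.0 ms


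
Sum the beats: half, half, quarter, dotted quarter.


Beat values:
  half = 2 beats
  half = 2 beats
  quarter = 1 beat
  dotted quarter = 1.5 beats
Sum = 2 + 2 + 1 + 1.5
= 6.5 beats


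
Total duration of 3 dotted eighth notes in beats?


Working:
Base eighth note = 1/2 beats
Dot 1 adds half the previous value: +1/4
One dotted eighth = 1/2 + 1/4 = 3/4
3 of them = 3 × 3/4 = 9/4
= 9/4 beats


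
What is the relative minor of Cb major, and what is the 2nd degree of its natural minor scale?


The relative minor shares the major's key signature and starts on its 6th degree
6th degree = a major 6th above the tonic; a major 6th above Cb is Ab
→ relative minor of Cb major is Ab minor
Ab natural minor scale: Ab Bb Cb Db Eb Fb Gb
= Ab minor; 2nd degree = Bb


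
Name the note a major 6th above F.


A 6th spans 6 letter names, so from F we land on D
A major 6th = 9 semitones above F
Spell D at that pitch: D
= D


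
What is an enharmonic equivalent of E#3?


Step by step:
Enharmonic notes sound the same pitch but are spelled with different letter names
E# and F name the same pitch class
= F3


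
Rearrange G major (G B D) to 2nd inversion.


Root position: G B D
2nd inversion: move root and 3rd up an octave
Bass note: D
Notes (bottom to top) = D G B


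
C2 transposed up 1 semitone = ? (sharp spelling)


Solution.
C2: chromatic position 0 in octave 2 → absolute = 2×12 + 0 = 24
Transpose up 1: 24 + 1 = 25
25 = 2×12 + 1 → C# in octave 2
Result = C#2


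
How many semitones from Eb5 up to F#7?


Let's work it out.
Absolute semitone position = octave×12 + chromatic position
Eb5: 5×12 + 3 = 63
F#7: 7×12 + 6 = 90
Difference = 90 - 63 = 27
= 27 semitones


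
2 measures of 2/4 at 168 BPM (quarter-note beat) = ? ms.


Reasoning:
Quarter-note beat duration = 60000 / 168 ms
Beats per measure (2/4) = 2
One measure = 2 × 60000 / 168 = 120000 / 168 ms
2 measures = 2 × 120000 / 168 = 240000 / 168
= 1428.6 ms


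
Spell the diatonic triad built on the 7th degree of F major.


Reasoning:
F major scale: F G A Bb C D E
Diatonic triad on degree 7 stacks scale notes 7, 2, 4: E G Bb
E→G = 3 semitones; E→Bb = 6 semitones → diminished triad
= E G Bb (diminished)


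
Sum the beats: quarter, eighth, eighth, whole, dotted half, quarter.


Let's work it out.
Beat values:
  quarter = 1 beat
  eighth = 0.5 beats
  eighth = 0.5 beats
  whole = 4 beats
  dotted half = 3 beats
  quarter = 1 beat
Sum = 1 + 0.5 + 0.5 + 4 + 3 + 1
= 10 beats


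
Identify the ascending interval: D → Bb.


Reasoning:
Letter names: D → B spans 6 letter names → a 6th
Semitones: D → Bb = 8 half-steps
A 6th of 8 semitones is a minor 6th
= minor 6th


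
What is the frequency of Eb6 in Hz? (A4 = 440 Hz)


Working:
f = 440 × 2^(n/12) where n = semitones from A4
Eb6: 18 semitones from A4
f = 440 × 2^(18/12)
f = 1244.51 Hz


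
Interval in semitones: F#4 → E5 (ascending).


Let's work it out.
Absolute semitone position = octave×12 + chromatic position
F#4: 4×12 + 6 = 54
E5: 5×12 + 4 = 64
Difference = 64 - 54 = 10
= 10 semitones


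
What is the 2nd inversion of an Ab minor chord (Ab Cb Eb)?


Step by step:
Root position: Ab Cb Eb
2nd inversion: move root and 3rd up an octave
Bass note: Eb
Notes (bottom to top) = Eb Ab Cb


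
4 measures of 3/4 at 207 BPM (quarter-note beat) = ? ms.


Let's work it out.
Quarter-note beat duration = 60000 / 207 ms
Beats per measure (3/4) = 3
One measure = 3 × 60000 / 207 = 180000 / 207 ms
4 measures = 4 × 180000 / 207 = 720000 / 207
= 3478.3 ms


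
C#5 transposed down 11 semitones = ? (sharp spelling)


Step by step:
C#5: chromatic position 1 in octave 5 → absolute = 5×12 + 1 = 61
Transpose down 11: 61 - 11 = 50
50 = 4×12 + 2 → D in octave 4
Result = D4


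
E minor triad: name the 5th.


Minor triad = root + minor 3rd (3 semitones) + perfect 5th (7 semitones)
A triad on E stacks thirds, so the chord tones use letter names E-G-B
Root: E
Minor 3rd above E: G
Perfect 5th above E: B
The 5th = B


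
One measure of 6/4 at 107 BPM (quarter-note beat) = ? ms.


Let's work it out.
Quarter-note beat duration = 60000 / 107 ms
Beats per measure (6/4) = 6
One measure = 6 × 60000 / 107 = 360000 / 107 ms
= 3364.5 ms


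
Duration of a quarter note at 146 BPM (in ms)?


Solution.
One quarter-note beat = 60000 / BPM = 60000 / 146 ms
Duration = 60000 / 146
= 411.0 ms


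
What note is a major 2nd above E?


Step by step:
A 2nd spans 2 letter names, so from E we land on F
A major 2nd = 2 semitones above E
Spell F at that pitch: F#
= F#


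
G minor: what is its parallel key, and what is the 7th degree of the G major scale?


Reasoning:
Parallel keys share the same tonic but differ in mode
G minor → parallel is G major
G major scale: G A B C D E F#
= G major; 7th degree = F#


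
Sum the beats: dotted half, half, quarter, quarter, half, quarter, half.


Beat values:
  dotted half = 3 beats
  half = 2 beats
  quarter = 1 beat
  quarter = 1 beat
  half = 2 beats
  quarter = 1 beat
  half = 2 beats
Sum = 3 + 2 + 1 + 1 + 2 + 1 + 2
= 12 beats


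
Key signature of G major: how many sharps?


Working:
Sharp major keys follow the circle of fifths: C(0), G(1), D(2), A(3), E(4), B(5), F#(6), C#(7)
G major has 1 sharp
Order of sharps: F# C# G# D# A# E# B# → first 1: F#
= 1 sharp


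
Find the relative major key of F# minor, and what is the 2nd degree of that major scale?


Solution.
The relative major shares the key signature and is a minor 3rd above the minor tonic
A minor 3rd above F# is A
→ relative major of F# minor is A major
A major scale: A B C# D E F# G#
= A major; 2nd degree = B


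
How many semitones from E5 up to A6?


Solution.
Absolute semitone position = octave×12 + chromatic position
E5: 5×12 + 4 = 64
A6: 6×12 + 9 = 81
Difference = 81 - 64 = 17
= 17 semitones


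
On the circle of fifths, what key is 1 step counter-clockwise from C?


Let's work it out.
Each counter-clockwise step moves down a perfect 5th (= up a perfect 4th)
From C: C → F
= F


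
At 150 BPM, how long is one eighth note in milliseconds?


Solution.
One quarter-note beat = 60000 / BPM = 60000 / 150 ms
Eighth note = 1/2 × quarter note
Duration = 1/2 × 60000 / 150 = 30000 / 150
= 200.0 ms


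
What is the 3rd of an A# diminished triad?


Diminished triad = root + minor 3rd (3 semitones) + diminished 5th (6 semitones)
A triad on A# stacks thirds, so the chord tones use letter names A-C-E
Root: A#
Minor 3rd above A#: C#
Diminished 5th above A#: E
The 3rd = C#


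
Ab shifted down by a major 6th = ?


Step by step:
major 6th: 6 letter names, 9 semitones
Letter: A - 5 → C
Pitch: Ab - 9 semitones, spelled as a C → Cb
= Cb


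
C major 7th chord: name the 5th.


Solution.
Major 7th chord = root + major 3rd + perfect 5th + major 7th
Seventh chords stack in thirds, so the letter names are C-E-G-B
Root: C
Major 3rd above C: E
Perfect 5th above C: G
Major 7th above C: B
The 5th = G


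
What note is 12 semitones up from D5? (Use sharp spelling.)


Solution.
D5: chromatic position 2 in octave 5 → absolute = 5×12 + 2 = 62
Transpose up 12: 62 + 12 = 74
74 = 6×12 + 2 → D in octave 6
Result = D6


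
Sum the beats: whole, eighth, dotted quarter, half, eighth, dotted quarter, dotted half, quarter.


Reasoning:
Beat values:
  whole = 4 beats
  eighth = 0.5 beats
  dotted quarter = 1.5 beats
  half = 2 beats
  eighth = 0.5 beats
  dotted quarter = 1.5 beats
  dotted half = 3 beats
  quarter = 1 beat
Sum = 4 + 0.5 + 1.5 + 2 + 0.5 + 1.5 + 3 + 1
= 14 beats


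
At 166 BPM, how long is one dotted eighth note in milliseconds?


Solution.
One quarter-note beat = 60000 / BPM = 60000 / 166 ms
Dotted eighth note = 3/4 × quarter note
Duration = 3/4 × 60000 / 166 = 45000 / 166
= 271.1 ms


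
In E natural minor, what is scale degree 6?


Natural minor scale pattern: W-H-W-W-H-W-W (2-1-2-2-1-2-2 semitones)
Starting from E:
  E + 2 semitones → F#
  F# + 1 semitone → G
  G + 2 semitones → A
  A + 2 semitones → B
  B + 1 semitone → C
  C + 2 semitones → D
  D + 2 semitones → E
Scale: E F# G A B C D
Degree 6 = C


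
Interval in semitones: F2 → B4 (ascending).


Working:
Absolute semitone position = octave×12 + chromatic position
F2: 2×12 + 5 = 29
B4: 4×12 + 11 = 59
Difference = 59 - 29 = 30
= 30 semitones


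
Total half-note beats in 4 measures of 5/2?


Reasoning:
Time signature 5/2: the bottom number 2 means the half note gets one count
The top number 5 means 5 half-note beats per measure
Total = 5 × 4 measures
= 20 half-note beats


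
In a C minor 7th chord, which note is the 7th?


Step by step:
Minor 7th chord = root + minor 3rd + perfect 5th + minor 7th
Seventh chords stack in thirds, so the letter names are C-E-G-B
Root: C
Minor 3rd above C: Eb
Perfect 5th above C: G
Minor 7th above C: Bb
The 7th = Bb


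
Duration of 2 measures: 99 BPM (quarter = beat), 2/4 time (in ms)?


Let's work it out.
Quarter-note beat duration = 60000 / 99 ms
Beats per measure (2/4) = 2
One measure = 2 × 60000 / 99 = 120000 / 99 ms
2 measures = 2 × 120000 / 99 = 240000 / 99
= 2424.2 ms


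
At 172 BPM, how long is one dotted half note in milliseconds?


Step by step:
One quarter-note beat = 60000 / BPM = 60000 / 172 ms
Dotted half note = 3 × quarter note
Duration = 3 × 60000 / 172 = 180000 / 172
= 1046.5 ms


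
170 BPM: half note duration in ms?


Step by step:
One quarter-note beat = 60000 / BPM = 60000 / 170 ms
Half note = 2 × quarter note
Duration = 2 × 60000 / 170 = 120000 / 170
= 705.9 ms
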